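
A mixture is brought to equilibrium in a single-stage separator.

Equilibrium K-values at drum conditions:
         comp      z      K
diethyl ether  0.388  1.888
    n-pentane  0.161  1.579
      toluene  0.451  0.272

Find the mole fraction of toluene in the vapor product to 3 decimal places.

y_toluene = 0.142

Iterate (Newton) starting at β = 0.5:
  β = 0.500: g = -0.2053, g' = -0.770 → β = 0.233
  β = 0.233: g = -0.0280, g' = -0.599 → β = 0.187
  β = 0.187: g = -0.0002, g' = -0.589 → β = 0.186
Converged at β = 0.186.
Compositions from xᵢ = zᵢ/(1+β(Kᵢ−1)), yᵢ = Kᵢxᵢ:
  diethyl ether: x = 0.333, y = 0.629
  n-pentane: x = 0.145, y = 0.229
  toluene: x = 0.522, y = 0.142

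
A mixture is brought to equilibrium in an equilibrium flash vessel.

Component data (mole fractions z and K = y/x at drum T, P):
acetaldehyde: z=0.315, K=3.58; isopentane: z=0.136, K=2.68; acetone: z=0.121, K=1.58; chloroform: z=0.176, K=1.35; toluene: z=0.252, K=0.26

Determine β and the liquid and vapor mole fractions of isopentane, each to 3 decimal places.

β = 0.801, x_isopentane = 0.058, y_isopentane = 0.155

Rachford–Rice: g(β) = Σ zᵢ(Kᵢ−1)/(1+β(Kᵢ−1)) = 0.
Feasibility: ΣzᵢKᵢ = 1.986, Σzᵢ/Kᵢ = 1.315 — both > 1, two phases present.
Newton iteration, β⁰ = 0.5:
  β = 0.500: g = 0.2899, g' = -0.901 → β = 0.822
  β = 0.822: g = -0.0240, g' = -1.213 → β = 0.802
  β = 0.802: g = -0.0005, g' = -1.159 → β = 0.801
Converged at β = 0.801.
Compositions from xᵢ = zᵢ/(1+β(Kᵢ−1)), yᵢ = Kᵢxᵢ:
  acetaldehyde: x = 0.103, y = 0.368
  isopentane: x = 0.058, y = 0.155
  acetone: x = 0.083, y = 0.131
  chloroform: x = 0.137, y = 0.186
  toluene: x = 0.619, y = 0.161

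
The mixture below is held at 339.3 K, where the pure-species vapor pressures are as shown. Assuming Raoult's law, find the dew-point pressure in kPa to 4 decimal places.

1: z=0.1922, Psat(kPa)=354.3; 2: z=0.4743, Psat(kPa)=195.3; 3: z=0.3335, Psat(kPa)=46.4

Pdew = 98.4393 kPa

At the dew point ψ → 1, so Σzᵢ/Kᵢ = 1 with Kᵢ = Pᵢˢᵃᵗ/P ⇒ 1/P = Σzᵢ/Pᵢˢᵃᵗ.
1/P = 0.1922/354.3 + 0.4743/195.3 + 0.3335/46.4 = 0.0101585 ⇒ P = 98.4393 kPa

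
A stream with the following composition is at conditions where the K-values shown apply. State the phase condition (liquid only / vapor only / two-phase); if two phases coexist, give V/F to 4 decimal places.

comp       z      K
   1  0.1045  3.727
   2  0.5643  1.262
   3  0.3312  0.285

two-phase, V/F = 0.2859

ΣzᵢKᵢ = 1.1960; Σzᵢ/Kᵢ = 1.6373.
Both exceed 1, so a two-phase solution exists.
Rachford–Rice: g(ψ) = Σ zᵢ(Kᵢ−1)/(1+ψ(Kᵢ−1)) = 0.
Newton iteration, ψ⁰ = 0.5:
  ψ = 0.5000: g = -0.11728, g' = -0.5796 → ψ = 0.2976
  ψ = 0.2976: g = -0.00638, g' = -0.5433 → ψ = 0.2859
Converged at ψ = 0.2859.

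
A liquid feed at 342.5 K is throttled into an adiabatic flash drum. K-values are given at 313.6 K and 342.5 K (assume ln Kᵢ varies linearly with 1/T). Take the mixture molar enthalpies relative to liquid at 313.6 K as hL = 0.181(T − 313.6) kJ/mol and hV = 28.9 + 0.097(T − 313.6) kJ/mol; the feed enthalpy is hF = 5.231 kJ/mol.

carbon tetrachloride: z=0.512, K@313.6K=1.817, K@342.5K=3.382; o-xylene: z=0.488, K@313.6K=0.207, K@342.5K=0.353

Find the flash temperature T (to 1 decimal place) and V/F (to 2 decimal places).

Adiabatic flash: solve Rachford–Rice at each trial T, then check hF = ψ·hV(T) + (1−ψ)·hL(T).
  T = 313.6 K: K = (1.817, 0.207), RR gives ψ = 0.048, H_out = 1.397 kJ/mol
  T = 342.5 K: K = (3.382, 0.353), RR gives ψ = 0.586, H_out = 20.756 kJ/mol
  T = 328.1 K: K = (2.516, 0.274), RR gives ψ = 0.383, H_out = 13.228 kJ/mol
  T = 320.9 K: K = (2.148, 0.239), RR gives ψ = 0.248, H_out = 8.332 kJ/mol
  T = 317.2 K: K = (1.975, 0.222), RR gives ψ = 0.158, H_out = 5.173 kJ/mol
  T = 319.0 K: K = (2.058, 0.230), RR gives ψ = 0.204, H_out = 6.784 kJ/mol
Linear interpolation between T = 317.2 (H_out = 5.173) and T = 319.0 (H_out = 6.784) on hF = 5.231 gives T ≈ 317.3 K, at which ψ = 0.16.

T = 317.3 K, V/F = 0.16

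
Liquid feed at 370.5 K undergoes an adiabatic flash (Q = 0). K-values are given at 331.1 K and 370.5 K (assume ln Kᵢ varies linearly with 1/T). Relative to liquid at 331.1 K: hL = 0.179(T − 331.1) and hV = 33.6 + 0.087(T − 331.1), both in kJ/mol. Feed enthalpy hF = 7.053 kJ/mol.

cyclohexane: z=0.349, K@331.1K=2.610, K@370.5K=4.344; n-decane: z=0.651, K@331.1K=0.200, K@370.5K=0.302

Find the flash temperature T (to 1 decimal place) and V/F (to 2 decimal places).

Adiabatic flash: solve Rachford–Rice at each trial T, then check hF = ψ·hV(T) + (1−ψ)·hL(T).
  T = 331.1 K: K = (2.610, 0.200), RR gives ψ = 0.032, H_out = 1.072 kJ/mol
  T = 370.5 K: K = (4.344, 0.302), RR gives ψ = 0.305, H_out = 16.205 kJ/mol
  T = 350.8 K: K = (3.416, 0.249), RR gives ψ = 0.195, H_out = 9.725 kJ/mol
  T = 341.0 K: K = (2.999, 0.224), RR gives ψ = 0.124, H_out = 5.827 kJ/mol
  T = 345.9 K: K = (3.204, 0.236), RR gives ψ = 0.161, H_out = 7.854 kJ/mol
  T = 343.4 K: K = (3.099, 0.230), RR gives ψ = 0.143, H_out = 6.842 kJ/mol
  T = 344.6 K: K = (3.149, 0.233), RR gives ψ = 0.152, H_out = 7.333 kJ/mol
Linear interpolation between T = 343.4 (H_out = 6.842) and T = 344.6 (H_out = 7.333) on hF = 7.053 gives T ≈ 343.9 K, at which ψ = 0.15.

T = 343.9 K, V/F = 0.15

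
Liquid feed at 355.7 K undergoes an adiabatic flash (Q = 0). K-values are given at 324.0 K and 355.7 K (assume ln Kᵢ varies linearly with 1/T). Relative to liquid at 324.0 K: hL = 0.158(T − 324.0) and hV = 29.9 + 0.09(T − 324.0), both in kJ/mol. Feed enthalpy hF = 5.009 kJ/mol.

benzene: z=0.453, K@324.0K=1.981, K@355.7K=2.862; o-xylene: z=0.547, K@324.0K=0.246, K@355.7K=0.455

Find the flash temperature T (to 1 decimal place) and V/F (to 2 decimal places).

Adiabatic flash: solve Rachford–Rice at each trial T, then check hF = ψ·hV(T) + (1−ψ)·hL(T).
  T = 324.0 K: K = (1.981, 0.246), RR gives ψ = 0.043, H_out = 1.292 kJ/mol
  T = 355.7 K: K = (2.862, 0.455), RR gives ψ = 0.537, H_out = 19.919 kJ/mol
  T = 339.9 K: K = (2.403, 0.340), RR gives ψ = 0.296, H_out = 11.048 kJ/mol
  T = 331.9 K: K = (2.186, 0.290), RR gives ψ = 0.177, H_out = 6.432 kJ/mol
  T = 327.9 K: K = (2.081, 0.267), RR gives ψ = 0.112, H_out = 3.932 kJ/mol
  T = 329.9 K: K = (2.133, 0.278), RR gives ψ = 0.145, H_out = 5.204 kJ/mol
Linear interpolation between T = 327.9 (H_out = 3.932) and T = 329.9 (H_out = 5.204) on hF = 5.009 gives T ≈ 329.6 K, at which ψ = 0.14.

T = 329.6 K, V/F = 0.14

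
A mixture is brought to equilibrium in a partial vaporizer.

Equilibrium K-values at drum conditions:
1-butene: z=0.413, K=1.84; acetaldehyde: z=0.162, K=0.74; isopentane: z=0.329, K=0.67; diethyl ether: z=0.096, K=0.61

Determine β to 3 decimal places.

β = 0.585

Newton–Raphson from β = 0.34:
  β = 0.340: g = 0.0582, g' = -0.254 → β = 0.569
  β = 0.569: g = 0.0036, g' = -0.227 → β = 0.584
  β = 0.584: g = 0.0000, g' = -0.226 → β = 0.585
Converged at β = 0.585.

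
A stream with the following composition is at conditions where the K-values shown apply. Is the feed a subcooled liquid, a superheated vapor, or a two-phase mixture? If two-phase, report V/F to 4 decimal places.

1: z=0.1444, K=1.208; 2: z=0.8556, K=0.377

ΣzᵢKᵢ = 0.4970; Σzᵢ/Kᵢ = 2.3890.
Since ΣzᵢKᵢ < 1 the mixture is below its bubble point — single liquid phase.

subcooled liquid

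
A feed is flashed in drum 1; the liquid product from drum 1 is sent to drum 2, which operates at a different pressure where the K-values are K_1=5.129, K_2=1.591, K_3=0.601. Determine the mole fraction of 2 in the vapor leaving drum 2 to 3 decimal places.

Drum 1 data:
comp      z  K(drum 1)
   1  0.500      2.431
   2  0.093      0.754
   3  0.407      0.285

y_2 (drum 2) = 0.113

Drum 1:
Material balance + equilibrium reduce to Σ zᵢ(Kᵢ−1)/(1+ψ₁(Kᵢ−1)) = 0.
g(0) = ΣzᵢKᵢ − 1 = 0.402 and g(1) = 1 − Σzᵢ/Kᵢ = -0.757, so a root lies in (0, 1).
Newton–Raphson from ψ₁ = 0.37:
  ψ₁ = 0.370: g = 0.0470, g' = -0.829 → ψ₁ = 0.427
Converged at ψ₁ = 0.427.
Drum-1 compositions:
  1: x = 0.310, y = 0.755
  2: x = 0.104, y = 0.078
  3: x = 0.586, y = 0.167
Drum-2 feed = drum-1 liquid: z₂ = (0.3105, 0.1039, 0.5856).
Drum 2:
Rachford–Rice: g(ψ₂) = Σ zᵢ(Kᵢ−1)/(1+ψ₂(Kᵢ−1)) = 0.
g(0) = ΣzᵢKᵢ − 1 = 1.110 and g(1) = 1 − Σzᵢ/Kᵢ = -0.100, so a root lies in (0, 1).
Newton iteration, ψ₂⁰ = 0.5:
  ψ₂ = 0.500: g = 0.1738, g' = -0.731 → ψ₂ = 0.738
  ψ₂ = 0.738: g = 0.0284, g' = -0.528 → ψ₂ = 0.792
  ψ₂ = 0.792: g = 0.0006, g' = -0.507 → ψ₂ = 0.793
Converged at ψ₂ = 0.793.
  1: x = 0.073, y = 0.373
  2: x = 0.071, y = 0.113
  3: x = 0.857, y = 0.515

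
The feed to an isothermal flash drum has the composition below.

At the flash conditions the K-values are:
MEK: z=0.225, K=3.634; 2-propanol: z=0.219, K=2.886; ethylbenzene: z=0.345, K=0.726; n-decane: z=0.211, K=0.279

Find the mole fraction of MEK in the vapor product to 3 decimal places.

y_MEK = 0.300

Material balance + equilibrium reduce to Σ zᵢ(Kᵢ−1)/(1+ψ(Kᵢ−1)) = 0.
g(0) = ΣzᵢKᵢ − 1 = 0.759 and g(1) = 1 − Σzᵢ/Kᵢ = -0.369, so a root lies in (0, 1).
Newton iteration, ψ⁰ = 0.5:
  ψ = 0.500: g = 0.1209, g' = -0.800 → ψ = 0.651
  ψ = 0.651: g = 0.0018, g' = -0.797 → ψ = 0.653
Converged at ψ = 0.653.
Compositions from xᵢ = zᵢ/(1+ψ(Kᵢ−1)), yᵢ = Kᵢxᵢ:
  MEK: x = 0.083, y = 0.300
  2-propanol: x = 0.098, y = 0.283
  ethylbenzene: x = 0.420, y = 0.305
  n-decane: x = 0.399, y = 0.111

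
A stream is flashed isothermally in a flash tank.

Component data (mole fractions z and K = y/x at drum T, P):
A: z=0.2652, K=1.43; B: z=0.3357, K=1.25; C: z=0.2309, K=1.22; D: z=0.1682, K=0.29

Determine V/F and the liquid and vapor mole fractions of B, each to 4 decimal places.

Material balance + equilibrium reduce to Σ zᵢ(Kᵢ−1)/(1+V/F(Kᵢ−1)) = 0.
Feasibility: ΣzᵢKᵢ = 1.1293, Σzᵢ/Kᵢ = 1.2233 — both > 1, two phases present.
Newton–Raphson from V/F = 0.5:
  V/F = 0.5000: g = 0.02907, g' = -0.2627 → V/F = 0.6107
  V/F = 0.6107: g = -0.00292, g' = -0.3195 → V/F = 0.6015
  V/F = 0.6015: g = -0.00003, g' = -0.3138 → V/F = 0.6014
Converged at V/F = 0.6014.
Compositions from xᵢ = zᵢ/(1+V/F(Kᵢ−1)), yᵢ = Kᵢxᵢ:
  A: x = 0.2107, y = 0.3013
  B: x = 0.2918, y = 0.3648
  C: x = 0.2039, y = 0.2488
  D: x = 0.2936, y = 0.0851

V/F = 0.6014, x_B = 0.2918, y_B = 0.3648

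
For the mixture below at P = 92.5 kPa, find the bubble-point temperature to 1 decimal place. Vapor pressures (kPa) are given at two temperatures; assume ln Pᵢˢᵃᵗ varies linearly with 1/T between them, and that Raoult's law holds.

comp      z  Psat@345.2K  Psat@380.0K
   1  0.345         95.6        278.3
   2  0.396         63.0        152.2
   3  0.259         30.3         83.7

T = 356.4 K

Bubble-point temperature: ΣzᵢPᵢˢᵃᵗ(T) = P. Interpolate ln Pᵢˢᵃᵗ = aᵢ + bᵢ/T.
  T = 345.2 K: ΣzᵢPᵢˢᵃᵗ = 65.78 kPa
  T = 380.0 K: ΣzᵢPᵢˢᵃᵗ = 177.96 kPa
  T = 362.6 K: ΣzᵢPᵢˢᵃᵗ = 110.71 kPa
  T = 353.9 K: ΣzᵢPᵢˢᵃᵗ = 85.86 kPa
  T = 358.2 K: ΣzᵢPᵢˢᵃᵗ = 97.50 kPa
  T = 356.0 K: ΣzᵢPᵢˢᵃᵗ = 91.39 kPa
Interpolating between 356.0 K and 358.2 K gives T ≈ 356.4 K.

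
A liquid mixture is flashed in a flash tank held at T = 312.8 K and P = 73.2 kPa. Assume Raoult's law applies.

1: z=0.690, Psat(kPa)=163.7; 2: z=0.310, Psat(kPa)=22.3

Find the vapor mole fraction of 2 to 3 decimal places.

Raoult's law: Kᵢ = Pᵢˢᵃᵗ/P = Pᵢˢᵃᵗ/73.2.
  K_1 = 163.7/73.2 = 2.23634, K_2 = 22.3/73.2 = 0.30464
Rachford–Rice: g(V/F) = Σ zᵢ(Kᵢ−1)/(1+V/F(Kᵢ−1)) = 0.
Check two-phase: ΣzᵢKᵢ = 1.638 > 1 and Σzᵢ/Kᵢ = 1.326 > 1, so g(0) = 0.638 > 0 and g(1) = -0.326 < 0.
Binary case is linear: z₁(K₁−1)(1+V/F(K₂−1)) + z₂(K₂−1)(1+V/F(K₁−1)) = 0
⇒ V/F = [z₁(K₁−1)+z₂(K₂−1)] / [−(K₁−1)(K₂−1)] = 0.6375/0.8597 = 0.742
Compositions from xᵢ = zᵢ/(1+V/F(Kᵢ−1)), yᵢ = Kᵢxᵢ:
  1: x = 0.360, y = 0.805
  2: x = 0.640, y = 0.195

y_2 = 0.195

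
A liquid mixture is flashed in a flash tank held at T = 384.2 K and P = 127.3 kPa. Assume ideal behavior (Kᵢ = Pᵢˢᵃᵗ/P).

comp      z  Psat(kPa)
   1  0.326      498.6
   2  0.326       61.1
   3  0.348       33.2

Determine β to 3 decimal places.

Raoult's law: Kᵢ = Pᵢˢᵃᵗ/P = Pᵢˢᵃᵗ/127.3.
  K_1 = 498.6/127.3 = 3.91673, K_2 = 61.1/127.3 = 0.47997, K_3 = 33.2/127.3 = 0.26080
Let β = V/F and solve Σ zᵢ(Kᵢ−1)/(1+β(Kᵢ−1)) = 0.
g(0) = ΣzᵢKᵢ − 1 = 0.524 and g(1) = 1 − Σzᵢ/Kᵢ = -1.097, so a root lies in (0, 1).
Newton iteration, β⁰ = 0.5:
  β = 0.500: g = -0.2504, g' = -1.098 → β = 0.272
  β = 0.272: g = 0.0107, g' = -1.280 → β = 0.280
Converged at β = 0.280.

β = 0.280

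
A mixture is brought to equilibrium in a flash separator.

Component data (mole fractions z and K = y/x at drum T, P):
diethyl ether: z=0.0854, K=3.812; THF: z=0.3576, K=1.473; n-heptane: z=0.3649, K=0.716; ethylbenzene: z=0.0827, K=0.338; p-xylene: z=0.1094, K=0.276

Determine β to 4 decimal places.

β = 0.2902

Material balance + equilibrium reduce to Σ zᵢ(Kᵢ−1)/(1+β(Kᵢ−1)) = 0.
g(0) = ΣzᵢKᵢ − 1 = 0.1717 and g(1) = 1 − Σzᵢ/Kᵢ = -0.4159, so a root lies in (0, 1).
Newton iteration, β⁰ = 0.5:
  β = 0.5000: g = -0.09016, g' = -0.4308 → β = 0.2907
  β = 0.2907: g = -0.00025, g' = -0.4488 → β = 0.2902
Converged at β = 0.2902.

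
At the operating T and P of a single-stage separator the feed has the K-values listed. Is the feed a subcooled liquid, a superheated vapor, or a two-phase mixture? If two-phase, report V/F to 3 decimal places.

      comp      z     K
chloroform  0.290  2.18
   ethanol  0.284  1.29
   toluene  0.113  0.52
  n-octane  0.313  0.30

two-phase, V/F = 0.277

ΣzᵢKᵢ = 1.151; Σzᵢ/Kᵢ = 1.614.
Both exceed 1, so a two-phase solution exists.
Newton iteration, ψ⁰ = 0.44:
  ψ = 0.440: g = -0.0871, g' = -0.556 → ψ = 0.283
  ψ = 0.283: g = -0.0035, g' = -0.521 → ψ = 0.277
Converged at ψ = 0.277.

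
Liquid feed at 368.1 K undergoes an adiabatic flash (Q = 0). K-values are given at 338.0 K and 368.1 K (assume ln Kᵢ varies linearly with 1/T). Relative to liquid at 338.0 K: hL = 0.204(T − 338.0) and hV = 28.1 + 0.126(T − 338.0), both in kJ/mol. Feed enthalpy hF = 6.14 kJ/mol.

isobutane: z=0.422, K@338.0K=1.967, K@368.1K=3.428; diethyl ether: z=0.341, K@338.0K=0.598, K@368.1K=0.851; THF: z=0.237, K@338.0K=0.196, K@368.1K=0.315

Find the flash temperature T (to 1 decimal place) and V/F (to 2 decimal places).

T = 340.3 K, V/F = 0.20

Adiabatic flash: solve Rachford–Rice at each trial T, then check hF = ψ·hV(T) + (1−ψ)·hL(T).
  T = 338.0 K: K = (1.967, 0.598, 0.196), RR gives ψ = 0.139, H_out = 3.906 kJ/mol
  T = 368.1 K: K = (3.428, 0.851, 0.315), RR gives ψ = 0.714, H_out = 24.534 kJ/mol
  T = 353.1 K: K = (2.630, 0.719, 0.251), RR gives ψ = 0.477, H_out = 15.935 kJ/mol
  T = 345.6 K: K = (2.284, 0.658, 0.223), RR gives ψ = 0.332, H_out = 10.675 kJ/mol
  T = 341.8 K: K = (2.121, 0.627, 0.209), RR gives ψ = 0.243, H_out = 7.536 kJ/mol
  T = 339.9 K: K = (2.043, 0.613, 0.202), RR gives ψ = 0.193, H_out = 5.794 kJ/mol
Linear interpolation between T = 339.9 (H_out = 5.794) and T = 341.8 (H_out = 7.536) on hF = 6.14 gives T ≈ 340.3 K, at which ψ = 0.20.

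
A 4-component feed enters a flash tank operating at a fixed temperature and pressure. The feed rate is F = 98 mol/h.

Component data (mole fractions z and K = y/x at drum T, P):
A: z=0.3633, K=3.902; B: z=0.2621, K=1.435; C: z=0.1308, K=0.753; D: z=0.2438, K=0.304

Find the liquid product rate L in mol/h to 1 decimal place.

Let ψ = V/F and solve Σ zᵢ(Kᵢ−1)/(1+ψ(Kᵢ−1)) = 0.
Check two-phase: ΣzᵢKᵢ = 1.9663 > 1 and Σzᵢ/Kᵢ = 1.2514 > 1, so g(0) = 0.9663 > 0 and g(1) = -0.2514 < 0.
Newton–Raphson from ψ = 0.5:
  ψ = 0.5000: g = 0.22668, g' = -0.8310 → ψ = 0.7728
  ψ = 0.7728: g = 0.00336, g' = -0.8839 → ψ = 0.7766
Converged at ψ = 0.7766.
Then V = ψ·F = 0.7766·98 = 76.1 mol/h and L = F − V = 21.9 mol/h.

L = 21.9 mol/h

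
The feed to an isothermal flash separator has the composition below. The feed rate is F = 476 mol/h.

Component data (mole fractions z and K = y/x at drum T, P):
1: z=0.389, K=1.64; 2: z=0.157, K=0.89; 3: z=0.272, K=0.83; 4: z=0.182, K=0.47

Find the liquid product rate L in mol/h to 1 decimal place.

Newton iteration, ψ⁰ = 0.34:
  ψ = 0.340: g = 0.0198, g' = -0.194 → ψ = 0.442
Converged at ψ = 0.442.
Then V = ψ·F = 0.4417·476 = 210.3 mol/h and L = F − V = 265.7 mol/h.

L = 265.7 mol/h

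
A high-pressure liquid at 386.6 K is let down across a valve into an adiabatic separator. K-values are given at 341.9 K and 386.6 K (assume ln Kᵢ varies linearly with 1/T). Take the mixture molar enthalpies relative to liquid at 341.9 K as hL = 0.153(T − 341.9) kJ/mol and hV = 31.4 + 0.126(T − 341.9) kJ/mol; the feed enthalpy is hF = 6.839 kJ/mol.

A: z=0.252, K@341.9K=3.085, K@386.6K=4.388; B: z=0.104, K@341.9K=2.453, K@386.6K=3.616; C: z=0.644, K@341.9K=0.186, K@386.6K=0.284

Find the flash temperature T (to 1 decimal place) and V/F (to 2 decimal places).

T = 354.0 K, V/F = 0.16

Adiabatic flash: solve Rachford–Rice at each trial T, then check hF = ψ·hV(T) + (1−ψ)·hL(T).
  T = 341.9 K: K = (3.085, 2.453, 0.186), RR gives ψ = 0.097, H_out = 3.053 kJ/mol
  T = 386.6 K: K = (4.388, 3.616, 0.284), RR gives ψ = 0.292, H_out = 15.664 kJ/mol
  T = 364.2 K: K = (3.718, 3.013, 0.233), RR gives ψ = 0.206, H_out = 9.759 kJ/mol
  T = 353.0 K: K = (3.395, 2.726, 0.209), RR gives ψ = 0.156, H_out = 6.539 kJ/mol
  T = 358.6 K: K = (3.555, 2.868, 0.221), RR gives ψ = 0.182, H_out = 8.179 kJ/mol
  T = 355.8 K: K = (3.475, 2.797, 0.215), RR gives ψ = 0.169, H_out = 7.367 kJ/mol
  T = 354.4 K: K = (3.435, 2.761, 0.212), RR gives ψ = 0.162, H_out = 6.955 kJ/mol
Linear interpolation between T = 353.0 (H_out = 6.539) and T = 354.4 (H_out = 6.955) on hF = 6.839 gives T ≈ 354.0 K, at which ψ = 0.16.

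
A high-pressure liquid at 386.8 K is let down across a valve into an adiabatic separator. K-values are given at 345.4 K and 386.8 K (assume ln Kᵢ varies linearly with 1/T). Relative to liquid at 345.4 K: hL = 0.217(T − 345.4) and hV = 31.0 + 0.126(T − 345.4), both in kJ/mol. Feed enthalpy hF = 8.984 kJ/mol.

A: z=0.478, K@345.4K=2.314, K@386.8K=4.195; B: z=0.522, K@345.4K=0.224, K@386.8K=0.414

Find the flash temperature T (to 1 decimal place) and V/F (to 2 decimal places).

Adiabatic flash: solve Rachford–Rice at each trial T, then check hF = ψ·hV(T) + (1−ψ)·hL(T).
  T = 345.4 K: K = (2.314, 0.224), RR gives ψ = 0.219, H_out = 6.780 kJ/mol
  T = 386.8 K: K = (4.195, 0.414), RR gives ψ = 0.652, H_out = 26.748 kJ/mol
  T = 366.1 K: K = (3.168, 0.310), RR gives ψ = 0.452, H_out = 17.649 kJ/mol
  T = 355.8 K: K = (2.722, 0.265), RR gives ψ = 0.347, H_out = 12.690 kJ/mol
  T = 350.6 K: K = (2.513, 0.244), RR gives ψ = 0.287, H_out = 9.894 kJ/mol
  T = 348.0 K: K = (2.412, 0.234), RR gives ψ = 0.254, H_out = 8.385 kJ/mol
  T = 349.3 K: K = (2.462, 0.239), RR gives ψ = 0.271, H_out = 9.150 kJ/mol
Linear interpolation between T = 348.0 (H_out = 8.385) and T = 349.3 (H_out = 9.150) on hF = 8.984 gives T ≈ 349.0 K, at which ψ = 0.27.

T = 349.0 K, V/F = 0.27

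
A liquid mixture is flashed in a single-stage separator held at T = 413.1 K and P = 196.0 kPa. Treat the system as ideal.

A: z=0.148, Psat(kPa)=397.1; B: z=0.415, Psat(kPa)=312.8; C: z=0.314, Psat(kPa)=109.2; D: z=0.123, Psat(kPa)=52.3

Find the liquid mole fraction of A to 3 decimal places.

Raoult's law: Kᵢ = Pᵢˢᵃᵗ/P = Pᵢˢᵃᵗ/196.0.
  K_A = 397.1/196.0 = 2.02602, K_B = 312.8/196.0 = 1.59592, K_C = 109.2/196.0 = 0.55714, K_D = 52.3/196.0 = 0.26684
Newton–Raphson from V/F = 0.5:
  V/F = 0.500: g = -0.0301, g' = -0.422 → V/F = 0.429
  V/F = 0.429: g = -0.0007, g' = -0.403 → V/F = 0.427
Converged at V/F = 0.427.
Compositions from xᵢ = zᵢ/(1+V/F(Kᵢ−1)), yᵢ = Kᵢxᵢ:
  A: x = 0.103, y = 0.209
  B: x = 0.331, y = 0.528
  C: x = 0.387, y = 0.216
  D: x = 0.179, y = 0.048

x_A = 0.103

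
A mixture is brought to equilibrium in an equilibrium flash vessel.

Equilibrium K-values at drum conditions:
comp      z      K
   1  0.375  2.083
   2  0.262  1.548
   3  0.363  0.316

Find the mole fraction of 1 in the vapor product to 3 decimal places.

Rachford–Rice: g(V/F) = Σ zᵢ(Kᵢ−1)/(1+V/F(Kᵢ−1)) = 0.
g(0) = ΣzᵢKᵢ − 1 = 0.301 and g(1) = 1 − Σzᵢ/Kᵢ = -0.498, so a root lies in (0, 1).
Iterate (Newton) starting at V/F = 0.68:
  V/F = 0.680: g = -0.1257, g' = -0.781 → V/F = 0.519
  V/F = 0.519: g = -0.0132, g' = -0.636 → V/F = 0.498
Converged at V/F = 0.498.
Compositions from xᵢ = zᵢ/(1+V/F(Kᵢ−1)), yᵢ = Kᵢxᵢ:
  1: x = 0.244, y = 0.507
  2: x = 0.206, y = 0.319
  3: x = 0.551, y = 0.174

y_1 = 0.507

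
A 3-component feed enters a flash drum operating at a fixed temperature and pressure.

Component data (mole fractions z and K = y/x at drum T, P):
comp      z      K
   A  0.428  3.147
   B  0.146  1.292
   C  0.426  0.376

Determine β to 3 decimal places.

Let β = V/F and solve Σ zᵢ(Kᵢ−1)/(1+β(Kᵢ−1)) = 0.
Feasibility: ΣzᵢKᵢ = 1.696, Σzᵢ/Kᵢ = 1.382 — both > 1, two phases present.
Newton–Raphson from β = 0.3:
  β = 0.300: g = 0.2711, g' = -0.991 → β = 0.573
  β = 0.573: g = 0.0345, g' = -0.808 → β = 0.616
Converged at β = 0.616.

β = 0.616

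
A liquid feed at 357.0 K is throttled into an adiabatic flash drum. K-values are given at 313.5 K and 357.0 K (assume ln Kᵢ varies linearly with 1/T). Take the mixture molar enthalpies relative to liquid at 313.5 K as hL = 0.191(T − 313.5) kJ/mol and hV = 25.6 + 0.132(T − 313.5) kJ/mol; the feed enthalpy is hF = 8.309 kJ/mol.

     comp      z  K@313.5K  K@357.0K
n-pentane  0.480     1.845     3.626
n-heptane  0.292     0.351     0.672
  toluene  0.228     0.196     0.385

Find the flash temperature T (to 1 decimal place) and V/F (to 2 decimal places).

Adiabatic flash: solve Rachford–Rice at each trial T, then check hF = ψ·hV(T) + (1−ψ)·hL(T).
  T = 313.5 K: K = (1.845, 0.351, 0.196), RR gives ψ = 0.054, H_out = 1.377 kJ/mol
  T = 357.0 K: K = (3.626, 0.672, 0.385), RR gives ψ = 0.801, H_out = 26.755 kJ/mol
  T = 335.2 K: K = (2.642, 0.496, 0.281), RR gives ψ = 0.475, H_out = 15.694 kJ/mol
  T = 324.4 K: K = (2.223, 0.420, 0.236), RR gives ψ = 0.298, H_out = 9.515 kJ/mol
  T = 318.9 K: K = (2.027, 0.384, 0.215), RR gives ψ = 0.188, H_out = 5.777 kJ/mol
  T = 321.6 K: K = (2.122, 0.401, 0.225), RR gives ψ = 0.244, H_out = 7.684 kJ/mol
  T = 323.0 K: K = (2.172, 0.411, 0.231), RR gives ψ = 0.272, H_out = 8.616 kJ/mol
Linear interpolation between T = 321.6 (H_out = 7.684) and T = 323.0 (H_out = 8.616) on hF = 8.309 gives T ≈ 322.5 K, at which ψ = 0.26.

T = 322.5 K, V/F = 0.26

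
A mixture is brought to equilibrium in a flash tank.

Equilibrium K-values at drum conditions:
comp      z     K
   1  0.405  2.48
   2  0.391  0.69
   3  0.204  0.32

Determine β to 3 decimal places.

β = 0.484

Rachford–Rice: g(β) = Σ zᵢ(Kᵢ−1)/(1+β(Kᵢ−1)) = 0.
Check two-phase: ΣzᵢKᵢ = 1.339 > 1 and Σzᵢ/Kᵢ = 1.367 > 1, so g(0) = 0.339 > 0 and g(1) = -0.367 < 0.
Iterate (Newton) starting at β = 0.33:
  β = 0.330: g = 0.0888, g' = -0.604 → β = 0.477
  β = 0.477: g = 0.0037, g' = -0.563 → β = 0.484
Converged at β = 0.484.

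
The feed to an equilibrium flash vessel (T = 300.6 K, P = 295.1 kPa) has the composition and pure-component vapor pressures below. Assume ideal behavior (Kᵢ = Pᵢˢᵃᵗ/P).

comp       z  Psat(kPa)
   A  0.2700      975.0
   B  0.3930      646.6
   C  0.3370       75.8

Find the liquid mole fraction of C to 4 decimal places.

x_C = 0.6766

Raoult's law: Kᵢ = Pᵢˢᵃᵗ/P = Pᵢˢᵃᵗ/295.1.
  K_A = 975.0/295.1 = 3.303965, K_B = 646.6/295.1 = 2.191122, K_C = 75.8/295.1 = 0.256862
Newton–Raphson from ψ = 0.5:
  ψ = 0.5000: g = 0.18394, g' = -0.9998 → ψ = 0.6840
  ψ = 0.6840: g = -0.00987, g' = -1.1551 → ψ = 0.6754
Converged at ψ = 0.6754.
Compositions from xᵢ = zᵢ/(1+ψ(Kᵢ−1)), yᵢ = Kᵢxᵢ:
  A: x = 0.1056, y = 0.3490
  B: x = 0.2178, y = 0.4772
  C: x = 0.6766, y = 0.1738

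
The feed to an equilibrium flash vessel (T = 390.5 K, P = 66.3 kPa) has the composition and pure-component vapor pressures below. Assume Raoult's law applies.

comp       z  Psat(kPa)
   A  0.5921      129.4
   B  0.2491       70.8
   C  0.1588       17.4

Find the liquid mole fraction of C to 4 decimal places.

Raoult's law: Kᵢ = Pᵢˢᵃᵗ/P = Pᵢˢᵃᵗ/66.3.
  K_A = 129.4/66.3 = 1.951735, K_B = 70.8/66.3 = 1.067873, K_C = 17.4/66.3 = 0.262443
Material balance + equilibrium reduce to Σ zᵢ(Kᵢ−1)/(1+ψ(Kᵢ−1)) = 0.
g(0) = ΣzᵢKᵢ − 1 = 0.4633 and g(1) = 1 − Σzᵢ/Kᵢ = -0.1417, so a root lies in (0, 1).
Iterate (Newton) starting at ψ = 0.5:
  ψ = 0.5000: g = 0.21263, g' = -0.4641 → ψ = 0.9581
  ψ = 0.9581: g = -0.08869, g' = -1.1518 → ψ = 0.8811
  ψ = 0.8811: g = -0.01209, g' = -0.8644 → ψ = 0.8672
  ψ = 0.8672: g = -0.00027, g' = -0.8270 → ψ = 0.8668
Converged at ψ = 0.8668.
Compositions from xᵢ = zᵢ/(1+ψ(Kᵢ−1)), yᵢ = Kᵢxᵢ:
  A: x = 0.3244, y = 0.6332
  B: x = 0.2353, y = 0.2512
  C: x = 0.4403, y = 0.1156

x_C = 0.4403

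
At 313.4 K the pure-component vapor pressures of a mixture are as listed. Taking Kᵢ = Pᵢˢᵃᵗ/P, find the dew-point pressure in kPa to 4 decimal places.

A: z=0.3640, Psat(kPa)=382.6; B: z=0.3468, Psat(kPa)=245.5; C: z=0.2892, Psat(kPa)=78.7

Pdew = 165.5978 kPa

At the dew point ψ → 1, so Σzᵢ/Kᵢ = 1 with Kᵢ = Pᵢˢᵃᵗ/P ⇒ 1/P = Σzᵢ/Pᵢˢᵃᵗ.
1/P = 0.3640/382.6 + 0.3468/245.5 + 0.2892/78.7 = 0.0060387 ⇒ P = 165.5978 kPa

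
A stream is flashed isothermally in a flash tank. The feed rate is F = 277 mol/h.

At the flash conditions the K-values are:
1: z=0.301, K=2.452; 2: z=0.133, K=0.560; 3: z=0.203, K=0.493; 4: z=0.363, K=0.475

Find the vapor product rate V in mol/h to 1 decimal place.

V = 32.2 mol/h

Material balance + equilibrium reduce to Σ zᵢ(Kᵢ−1)/(1+ψ(Kᵢ−1)) = 0.
g(0) = ΣzᵢKᵢ − 1 = 0.085 and g(1) = 1 − Σzᵢ/Kᵢ = -0.536, so a root lies in (0, 1).
Newton iteration, ψ⁰ = 0.5:
  ψ = 0.500: g = -0.2181, g' = -0.533 → ψ = 0.091
  ψ = 0.091: g = 0.0172, g' = -0.691 → ψ = 0.116
Converged at ψ = 0.116.
Then V = ψ·F = 0.1161·277 = 32.2 mol/h and L = F − V = 244.8 mol/h.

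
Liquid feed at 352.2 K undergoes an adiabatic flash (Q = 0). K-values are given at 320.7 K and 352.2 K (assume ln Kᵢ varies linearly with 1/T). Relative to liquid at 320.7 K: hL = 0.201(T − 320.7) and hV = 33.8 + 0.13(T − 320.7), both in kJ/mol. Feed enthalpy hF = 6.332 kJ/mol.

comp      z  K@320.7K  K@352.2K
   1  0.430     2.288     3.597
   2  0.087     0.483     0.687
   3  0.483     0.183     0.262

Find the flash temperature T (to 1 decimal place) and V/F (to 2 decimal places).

T = 324.6 K, V/F = 0.17

Adiabatic flash: solve Rachford–Rice at each trial T, then check hF = ψ·hV(T) + (1−ψ)·hL(T).
  T = 320.7 K: K = (2.288, 0.483, 0.183), RR gives ψ = 0.114, H_out = 3.853 kJ/mol
  T = 352.2 K: K = (3.597, 0.687, 0.262), RR gives ψ = 0.409, H_out = 19.234 kJ/mol
  T = 336.4 K: K = (2.897, 0.580, 0.221), RR gives ψ = 0.289, H_out = 12.589 kJ/mol
  T = 328.5 K: K = (2.580, 0.530, 0.201), RR gives ψ = 0.211, H_out = 8.589 kJ/mol
  T = 324.6 K: K = (2.431, 0.506, 0.192), RR gives ψ = 0.166, H_out = 6.344 kJ/mol
  T = 322.6 K: K = (2.357, 0.494, 0.187), RR gives ψ = 0.140, H_out = 5.101 kJ/mol
Linear interpolation between T = 322.6 (H_out = 5.101) and T = 324.6 (H_out = 6.344) on hF = 6.332 gives T ≈ 324.6 K, at which ψ = 0.17.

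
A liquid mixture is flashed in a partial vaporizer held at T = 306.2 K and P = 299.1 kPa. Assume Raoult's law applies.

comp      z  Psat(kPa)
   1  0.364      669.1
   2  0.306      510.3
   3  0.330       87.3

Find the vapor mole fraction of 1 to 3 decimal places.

y_1 = 0.466

Raoult's law: Kᵢ = Pᵢˢᵃᵗ/P = Pᵢˢᵃᵗ/299.1.
  K_1 = 669.1/299.1 = 2.23704, K_2 = 510.3/299.1 = 1.70612, K_3 = 87.3/299.1 = 0.29188
Material balance + equilibrium reduce to Σ zᵢ(Kᵢ−1)/(1+ψ(Kᵢ−1)) = 0.
Check two-phase: ΣzᵢKᵢ = 1.433 > 1 and Σzᵢ/Kᵢ = 1.473 > 1, so g(0) = 0.433 > 0 and g(1) = -0.473 < 0.
Newton iteration, ψ⁰ = 0.5:
  ψ = 0.500: g = 0.0761, g' = -0.693 → ψ = 0.610
  ψ = 0.610: g = -0.0037, g' = -0.768 → ψ = 0.605
Converged at ψ = 0.605.
Compositions from xᵢ = zᵢ/(1+ψ(Kᵢ−1)), yᵢ = Kᵢxᵢ:
  1: x = 0.208, y = 0.466
  2: x = 0.214, y = 0.366
  3: x = 0.577, y = 0.169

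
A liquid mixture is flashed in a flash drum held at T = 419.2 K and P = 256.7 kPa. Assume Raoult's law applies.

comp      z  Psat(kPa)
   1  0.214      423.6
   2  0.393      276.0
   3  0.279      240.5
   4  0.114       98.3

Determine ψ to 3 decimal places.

Raoult's law: Kᵢ = Pᵢˢᵃᵗ/P = Pᵢˢᵃᵗ/256.7.
  K_1 = 423.6/256.7 = 1.65018, K_2 = 276.0/256.7 = 1.07519, K_3 = 240.5/256.7 = 0.93689, K_4 = 98.3/256.7 = 0.38294
Let ψ = V/F and solve Σ zᵢ(Kᵢ−1)/(1+ψ(Kᵢ−1)) = 0.
Check two-phase: ΣzᵢKᵢ = 1.081 > 1 and Σzᵢ/Kᵢ = 1.091 > 1, so g(0) = 0.081 > 0 and g(1) = -0.091 < 0.
Newton–Raphson from ψ = 0.5:
  ψ = 0.500: g = 0.0136, g' = -0.146 → ψ = 0.593
  ψ = 0.593: g = -0.0006, g' = -0.158 → ψ = 0.590
Converged at ψ = 0.590.

ψ = 0.590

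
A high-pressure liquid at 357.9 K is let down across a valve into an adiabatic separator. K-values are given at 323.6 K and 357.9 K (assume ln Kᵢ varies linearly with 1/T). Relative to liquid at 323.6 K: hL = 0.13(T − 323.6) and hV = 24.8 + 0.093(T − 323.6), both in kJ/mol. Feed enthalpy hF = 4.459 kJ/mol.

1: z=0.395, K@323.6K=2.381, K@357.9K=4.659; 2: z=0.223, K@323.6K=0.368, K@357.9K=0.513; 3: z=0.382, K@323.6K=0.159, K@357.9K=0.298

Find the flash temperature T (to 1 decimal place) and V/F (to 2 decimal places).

Adiabatic flash: solve Rachford–Rice at each trial T, then check hF = ψ·hV(T) + (1−ψ)·hL(T).
  T = 323.6 K: K = (2.381, 0.368, 0.159), RR gives ψ = 0.078, H_out = 1.944 kJ/mol
  T = 357.9 K: K = (4.659, 0.513, 0.298), RR gives ψ = 0.462, H_out = 15.334 kJ/mol
  T = 340.8 K: K = (3.391, 0.438, 0.221), RR gives ψ = 0.309, H_out = 9.700 kJ/mol
  T = 332.2 K: K = (2.854, 0.403, 0.188), RR gives ψ = 0.211, H_out = 6.282 kJ/mol
  T = 327.9 K: K = (2.610, 0.385, 0.173), RR gives ψ = 0.151, H_out = 4.271 kJ/mol
  T = 330.0 K: K = (2.727, 0.394, 0.181), RR gives ψ = 0.181, H_out = 5.286 kJ/mol
Linear interpolation between T = 327.9 (H_out = 4.271) and T = 330.0 (H_out = 5.286) on hF = 4.459 gives T ≈ 328.3 K, at which ψ = 0.16.

T = 328.3 K, V/F = 0.16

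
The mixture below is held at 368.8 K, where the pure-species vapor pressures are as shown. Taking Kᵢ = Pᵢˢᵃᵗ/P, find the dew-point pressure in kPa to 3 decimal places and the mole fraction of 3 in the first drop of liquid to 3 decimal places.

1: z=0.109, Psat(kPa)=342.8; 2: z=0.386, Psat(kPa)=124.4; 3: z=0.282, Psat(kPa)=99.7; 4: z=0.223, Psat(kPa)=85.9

Pdew = 113.053 kPa, x_3 = 0.320

At the dew point ψ → 1, so Σzᵢ/Kᵢ = 1 with Kᵢ = Pᵢˢᵃᵗ/P ⇒ 1/P = Σzᵢ/Pᵢˢᵃᵗ.
1/P = 0.109/342.8 + 0.386/124.4 + 0.282/99.7 + 0.223/85.9 = 0.008845 ⇒ P = 113.053 kPa
xᵢ = zᵢP/Pᵢˢᵃᵗ ⇒ x_3 = 0.282·113.053/99.7 = 0.320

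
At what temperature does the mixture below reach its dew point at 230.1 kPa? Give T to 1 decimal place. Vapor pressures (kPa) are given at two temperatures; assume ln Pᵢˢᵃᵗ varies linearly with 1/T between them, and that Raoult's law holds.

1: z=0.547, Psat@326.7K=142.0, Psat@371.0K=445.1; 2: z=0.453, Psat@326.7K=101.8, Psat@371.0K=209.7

T = 357.3 K

Dew-point temperature: Σzᵢ·P/Pᵢˢᵃᵗ(T) = 1. Interpolate ln Pᵢˢᵃᵗ = aᵢ + bᵢ/T.
  T = 326.7 K: ΣzᵢP/Pᵢˢᵃᵗ = 1.9103
  T = 371.0 K: ΣzᵢP/Pᵢˢᵃᵗ = 0.7798
  T = 348.9 K: ΣzᵢP/Pᵢˢᵃᵗ = 1.1789
  T = 359.9 K: ΣzᵢP/Pᵢˢᵃᵗ = 0.9526
  T = 354.4 K: ΣzᵢP/Pᵢˢᵃᵗ = 1.0576
  T = 357.1 K: ΣzᵢP/Pᵢˢᵃᵗ = 1.0042
Interpolating between 357.1 K and 359.9 K gives T ≈ 357.3 K.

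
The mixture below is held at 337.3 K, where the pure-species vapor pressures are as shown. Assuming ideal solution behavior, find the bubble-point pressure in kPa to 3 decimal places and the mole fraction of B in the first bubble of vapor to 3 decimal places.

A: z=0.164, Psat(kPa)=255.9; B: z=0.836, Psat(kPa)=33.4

At the bubble point ψ → 0, so ΣzᵢKᵢ = 1 with Kᵢ = Pᵢˢᵃᵗ/P ⇒ P = ΣzᵢPᵢˢᵃᵗ.
P = 0.164·255.9 + 0.836·33.4 = 69.890 kPa
yᵢ = zᵢPᵢˢᵃᵗ/P ⇒ y_B = 0.836·33.4/69.890 = 0.400

Pbub = 69.890 kPa, y_B = 0.400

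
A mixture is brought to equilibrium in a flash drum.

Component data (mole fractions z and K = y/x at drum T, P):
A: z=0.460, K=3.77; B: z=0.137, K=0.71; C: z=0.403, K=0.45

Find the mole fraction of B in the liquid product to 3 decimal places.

Iterate (Newton) starting at ψ = 0.5:
  ψ = 0.500: g = 0.1821, g' = -0.868 → ψ = 0.710
  ψ = 0.710: g = 0.0160, g' = -0.747 → ψ = 0.731
Converged at ψ = 0.731.
Compositions from xᵢ = zᵢ/(1+ψ(Kᵢ−1)), yᵢ = Kᵢxᵢ:
  A: x = 0.152, y = 0.573
  B: x = 0.174, y = 0.123
  C: x = 0.674, y = 0.303

x_B = 0.174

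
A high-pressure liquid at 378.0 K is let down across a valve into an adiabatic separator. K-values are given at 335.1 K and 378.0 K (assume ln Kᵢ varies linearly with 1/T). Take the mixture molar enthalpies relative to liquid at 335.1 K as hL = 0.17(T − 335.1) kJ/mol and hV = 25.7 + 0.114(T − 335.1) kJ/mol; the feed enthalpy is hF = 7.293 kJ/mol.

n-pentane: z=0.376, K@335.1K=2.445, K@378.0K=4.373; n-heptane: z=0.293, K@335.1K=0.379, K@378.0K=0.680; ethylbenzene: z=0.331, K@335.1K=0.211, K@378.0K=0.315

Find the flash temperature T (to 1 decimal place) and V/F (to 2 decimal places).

Adiabatic flash: solve Rachford–Rice at each trial T, then check hF = ψ·hV(T) + (1−ψ)·hL(T).
  T = 335.1 K: K = (2.445, 0.379, 0.211), RR gives ψ = 0.097, H_out = 2.496 kJ/mol
  T = 378.0 K: K = (4.373, 0.680, 0.315), RR gives ψ = 0.516, H_out = 19.310 kJ/mol
  T = 356.6 K: K = (3.330, 0.517, 0.261), RR gives ψ = 0.333, H_out = 11.818 kJ/mol
  T = 345.9 K: K = (2.869, 0.445, 0.236), RR gives ψ = 0.228, H_out = 7.563 kJ/mol
  T = 340.5 K: K = (2.652, 0.411, 0.223), RR gives ψ = 0.167, H_out = 5.161 kJ/mol
  T = 343.2 K: K = (2.759, 0.428, 0.229), RR gives ψ = 0.199, H_out = 6.389 kJ/mol
  T = 344.5 K: K = (2.812, 0.436, 0.232), RR gives ψ = 0.213, H_out = 6.961 kJ/mol
Linear interpolation between T = 344.5 (H_out = 6.961) and T = 345.9 (H_out = 7.563) on hF = 7.293 gives T ≈ 345.3 K, at which ψ = 0.22.

T = 345.3 K, V/F = 0.22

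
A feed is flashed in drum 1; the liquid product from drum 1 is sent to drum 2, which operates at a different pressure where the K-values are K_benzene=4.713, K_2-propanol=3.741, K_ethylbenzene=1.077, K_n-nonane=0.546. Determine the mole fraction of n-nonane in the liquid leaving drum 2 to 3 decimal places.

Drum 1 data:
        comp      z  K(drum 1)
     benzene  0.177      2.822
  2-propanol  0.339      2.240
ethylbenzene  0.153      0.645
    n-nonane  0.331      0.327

Drum 1:
Newton–Raphson from ψ₁ = 0.5:
  ψ₁ = 0.500: g = 0.0265, g' = -0.729 → ψ₁ = 0.536
Converged at ψ₁ = 0.536.
Drum-1 compositions:
  benzene: x = 0.090, y = 0.253
  2-propanol: x = 0.204, y = 0.456
  ethylbenzene: x = 0.189, y = 0.122
  n-nonane: x = 0.518, y = 0.169
Drum-2 feed = drum-1 liquid: z₂ = (0.0895, 0.2036, 0.1890, 0.5179).
Drum 2:
Rachford–Rice: g(ψ₂) = Σ zᵢ(Kᵢ−1)/(1+ψ₂(Kᵢ−1)) = 0.
g(0) = ΣzᵢKᵢ − 1 = 0.670 and g(1) = 1 − Σzᵢ/Kᵢ = -0.197, so a root lies in (0, 1).
Iterate (Newton) starting at ψ₂ = 0.64:
  ψ₂ = 0.640: g = -0.0164, g' = -0.523 → ψ₂ = 0.609
Converged at ψ₂ = 0.609.
  benzene: x = 0.027, y = 0.129
  2-propanol: x = 0.076, y = 0.285
  ethylbenzene: x = 0.181, y = 0.194
  n-nonane: x = 0.716, y = 0.391

x_n-nonane (drum 2) = 0.716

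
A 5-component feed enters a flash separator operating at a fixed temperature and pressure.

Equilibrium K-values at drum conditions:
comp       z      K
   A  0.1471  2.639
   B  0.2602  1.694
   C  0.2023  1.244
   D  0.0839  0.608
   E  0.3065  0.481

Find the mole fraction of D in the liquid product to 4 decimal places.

Material balance + equilibrium reduce to Σ zᵢ(Kᵢ−1)/(1+ψ(Kᵢ−1)) = 0.
Feasibility: ΣzᵢKᵢ = 1.2791, Σzᵢ/Kᵢ = 1.1472 — both > 1, two phases present.
Iterate (Newton) starting at ψ = 0.66:
  ψ = 0.6600: g = -0.00414, g' = -0.3735 → ψ = 0.6489
Converged at ψ = 0.6489.
Compositions from xᵢ = zᵢ/(1+ψ(Kᵢ−1)), yᵢ = Kᵢxᵢ:
  A: x = 0.0713, y = 0.1881
  B: x = 0.1794, y = 0.3039
  C: x = 0.1746, y = 0.2173
  D: x = 0.1125, y = 0.0684
  E: x = 0.4621, y = 0.2223

x_D = 0.1125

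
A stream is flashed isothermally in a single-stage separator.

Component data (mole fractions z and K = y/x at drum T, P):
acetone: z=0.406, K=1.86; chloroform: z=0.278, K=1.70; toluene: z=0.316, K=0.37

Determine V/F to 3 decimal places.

V/F = 0.687

Material balance + equilibrium reduce to Σ zᵢ(Kᵢ−1)/(1+V/F(Kᵢ−1)) = 0.
Feasibility: ΣzᵢKᵢ = 1.345, Σzᵢ/Kᵢ = 1.236 — both > 1, two phases present.
Newton iteration, V/F⁰ = 0.5:
  V/F = 0.500: g = 0.0977, g' = -0.489 → V/F = 0.700
  V/F = 0.700: g = -0.0075, g' = -0.580 → V/F = 0.687
Converged at V/F = 0.687.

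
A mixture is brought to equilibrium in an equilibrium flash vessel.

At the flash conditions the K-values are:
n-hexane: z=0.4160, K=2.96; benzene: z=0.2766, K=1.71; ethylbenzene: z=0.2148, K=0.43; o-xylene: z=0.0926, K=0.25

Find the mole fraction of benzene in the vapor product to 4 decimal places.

y_benzene = 0.2951

Rachford–Rice: g(β) = Σ zᵢ(Kᵢ−1)/(1+β(Kᵢ−1)) = 0.
g(0) = ΣzᵢKᵢ − 1 = 0.8199 and g(1) = 1 − Σzᵢ/Kᵢ = -0.1722, so a root lies in (0, 1).
Newton iteration, β⁰ = 0.5:
  β = 0.5000: g = 0.27437, g' = -0.7534 → β = 0.8642
  β = 0.8642: g = -0.01426, g' = -0.9655 → β = 0.8494
  β = 0.8494: g = -0.00021, g' = -0.9370 → β = 0.8492
Converged at β = 0.8492.
Compositions from xᵢ = zᵢ/(1+β(Kᵢ−1)), yᵢ = Kᵢxᵢ:
  n-hexane: x = 0.1561, y = 0.4622
  benzene: x = 0.1726, y = 0.2951
  ethylbenzene: x = 0.4163, y = 0.1790
  o-xylene: x = 0.2550, y = 0.0638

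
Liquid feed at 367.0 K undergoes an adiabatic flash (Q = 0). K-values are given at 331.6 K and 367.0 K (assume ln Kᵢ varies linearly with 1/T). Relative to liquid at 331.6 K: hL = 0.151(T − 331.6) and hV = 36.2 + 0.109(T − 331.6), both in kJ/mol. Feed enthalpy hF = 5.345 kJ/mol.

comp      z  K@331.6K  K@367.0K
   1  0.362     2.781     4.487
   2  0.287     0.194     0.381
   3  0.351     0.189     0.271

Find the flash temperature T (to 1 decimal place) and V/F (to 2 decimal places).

T = 335.9 K, V/F = 0.13

Adiabatic flash: solve Rachford–Rice at each trial T, then check hF = ψ·hV(T) + (1−ψ)·hL(T).
  T = 331.6 K: K = (2.781, 0.194, 0.189), RR gives ψ = 0.089, H_out = 3.235 kJ/mol
  T = 367.0 K: K = (4.487, 0.381, 0.271), RR gives ψ = 0.349, H_out = 17.450 kJ/mol
  T = 349.3 K: K = (3.576, 0.277, 0.228), RR gives ψ = 0.235, H_out = 11.001 kJ/mol
  T = 340.5 K: K = (3.166, 0.233, 0.208), RR gives ψ = 0.169, H_out = 7.405 kJ/mol
  T = 336.1 K: K = (2.972, 0.213, 0.199), RR gives ψ = 0.132, H_out = 5.429 kJ/mol
  T = 333.9 K: K = (2.878, 0.204, 0.194), RR gives ψ = 0.112, H_out = 4.381 kJ/mol
Linear interpolation between T = 333.9 (H_out = 4.381) and T = 336.1 (H_out = 5.429) on hF = 5.345 gives T ≈ 335.9 K, at which ψ = 0.13.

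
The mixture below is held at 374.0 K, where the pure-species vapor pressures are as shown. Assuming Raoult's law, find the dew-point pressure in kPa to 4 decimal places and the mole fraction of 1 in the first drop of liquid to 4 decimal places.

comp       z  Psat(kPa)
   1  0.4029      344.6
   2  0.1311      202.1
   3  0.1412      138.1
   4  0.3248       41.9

At the dew point ψ → 1, so Σzᵢ/Kᵢ = 1 with Kᵢ = Pᵢˢᵃᵗ/P ⇒ 1/P = Σzᵢ/Pᵢˢᵃᵗ.
1/P = 0.4029/344.6 + 0.1311/202.1 + 0.1412/138.1 + 0.3248/41.9 = 0.0105921 ⇒ P = 94.4099 kPa
xᵢ = zᵢP/Pᵢˢᵃᵗ ⇒ x_1 = 0.4029·94.4099/344.6 = 0.1104

Pdew = 94.4099 kPa, x_1 = 0.1104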